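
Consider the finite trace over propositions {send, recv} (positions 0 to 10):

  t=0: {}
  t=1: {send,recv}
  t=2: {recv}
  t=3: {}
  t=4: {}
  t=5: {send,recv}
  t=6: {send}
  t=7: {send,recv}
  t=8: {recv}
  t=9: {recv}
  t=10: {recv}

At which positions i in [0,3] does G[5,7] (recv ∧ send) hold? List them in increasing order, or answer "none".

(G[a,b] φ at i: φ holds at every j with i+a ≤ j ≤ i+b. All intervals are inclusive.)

none

Evaluate at each i in [0,3]:
  i=0: ✗ (fails at j=6)
  i=1: ✗ (fails at j=6)
  i=2: ✗ (fails at j=8)
  i=3: ✗ (fails at j=8)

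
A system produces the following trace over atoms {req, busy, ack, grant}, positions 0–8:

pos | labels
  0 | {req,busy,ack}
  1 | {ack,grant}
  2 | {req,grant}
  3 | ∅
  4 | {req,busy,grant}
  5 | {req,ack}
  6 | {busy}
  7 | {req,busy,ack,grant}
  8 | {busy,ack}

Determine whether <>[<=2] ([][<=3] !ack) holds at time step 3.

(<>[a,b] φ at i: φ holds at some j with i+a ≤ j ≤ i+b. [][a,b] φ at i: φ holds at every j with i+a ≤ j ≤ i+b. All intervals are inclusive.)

Check [][<=3] !ack at each j in [3,5]:
  j=3: fails at 5
  j=4: fails at 5
  j=5: fails at 5
No position in the window satisfies it → formula fails.

Does not hold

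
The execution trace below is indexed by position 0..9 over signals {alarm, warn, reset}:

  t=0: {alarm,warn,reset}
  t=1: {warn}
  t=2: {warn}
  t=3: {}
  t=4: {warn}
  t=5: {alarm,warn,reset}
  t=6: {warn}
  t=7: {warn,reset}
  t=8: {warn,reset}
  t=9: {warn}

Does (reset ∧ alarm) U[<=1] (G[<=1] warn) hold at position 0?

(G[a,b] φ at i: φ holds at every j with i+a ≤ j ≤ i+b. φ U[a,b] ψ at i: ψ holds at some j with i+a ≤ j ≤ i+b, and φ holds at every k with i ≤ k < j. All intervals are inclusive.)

True

Need some j in [0,1] with G[<=1] warn, and (reset ∧ alarm) at every k in [0,j-1].
  j=0: G[<=1] warn holds; no prefix to check → satisfied.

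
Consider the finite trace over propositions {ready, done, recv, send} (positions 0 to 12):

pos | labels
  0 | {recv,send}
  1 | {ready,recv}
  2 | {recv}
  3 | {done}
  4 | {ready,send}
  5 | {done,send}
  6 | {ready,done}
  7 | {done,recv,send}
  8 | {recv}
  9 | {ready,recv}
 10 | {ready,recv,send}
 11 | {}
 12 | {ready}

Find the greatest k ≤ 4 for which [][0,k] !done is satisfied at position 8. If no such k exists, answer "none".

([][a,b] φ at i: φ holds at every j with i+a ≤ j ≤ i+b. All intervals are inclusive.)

!done must hold from j=8 onward; find where it first fails.
  j=8: holds
  j=9: holds
  j=10: holds
  j=11: holds
  j=12: holds
Holds through j=12; largest k = 4.

4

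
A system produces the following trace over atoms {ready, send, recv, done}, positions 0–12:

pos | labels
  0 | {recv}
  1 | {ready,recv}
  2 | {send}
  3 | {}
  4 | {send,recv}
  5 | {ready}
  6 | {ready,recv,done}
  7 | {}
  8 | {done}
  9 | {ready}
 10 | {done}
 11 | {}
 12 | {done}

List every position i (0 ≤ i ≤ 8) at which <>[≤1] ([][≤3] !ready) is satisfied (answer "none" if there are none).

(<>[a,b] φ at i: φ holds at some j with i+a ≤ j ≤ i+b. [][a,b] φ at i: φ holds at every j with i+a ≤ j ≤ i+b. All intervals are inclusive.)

none

Evaluate at each i in [0,8]:
  i=0: ✗ (none in [0,1])
  i=1: ✗ (none in [1,2])
  i=2: ✗ (none in [2,3])
  i=3: ✗ (none in [3,4])
  i=4: ✗ (none in [4,5])
  i=5: ✗ (none in [5,6])
  i=6: ✗ (none in [6,7])
  i=7: ✗ (none in [7,8])
  i=8: ✗ (none in [8,9])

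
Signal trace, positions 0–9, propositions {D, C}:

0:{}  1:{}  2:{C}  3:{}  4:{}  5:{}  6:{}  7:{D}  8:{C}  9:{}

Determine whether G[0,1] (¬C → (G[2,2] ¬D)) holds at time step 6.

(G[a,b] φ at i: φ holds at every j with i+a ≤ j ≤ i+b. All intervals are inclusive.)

Yes

Check (¬C → (G[2,2] ¬D)) at every j in [6,7]:
  j=6: antecedent true; consequent holds on [8,8] → ✓
  j=7: antecedent true; consequent holds on [9,9] → ✓
All positions satisfy it → formula holds.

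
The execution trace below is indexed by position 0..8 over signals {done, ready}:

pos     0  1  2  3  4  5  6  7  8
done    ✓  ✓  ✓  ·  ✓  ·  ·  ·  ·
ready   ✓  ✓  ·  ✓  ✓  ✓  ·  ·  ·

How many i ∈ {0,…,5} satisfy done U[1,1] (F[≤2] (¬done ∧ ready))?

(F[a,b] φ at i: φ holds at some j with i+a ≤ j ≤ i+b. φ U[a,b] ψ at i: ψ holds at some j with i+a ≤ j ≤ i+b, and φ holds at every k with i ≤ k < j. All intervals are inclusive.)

Evaluate at each i in [0,5]:
  i=0: ✓ (rhs at j=1; lhs holds on [0,0])
  i=1: ✓ (rhs at j=2; lhs holds on [1,1])
  i=2: ✓ (rhs at j=3; lhs holds on [2,2])
  i=3: ✗ (lhs fails at k=3 before rhs at j=4)
  i=4: ✓ (rhs at j=5; lhs holds on [4,4])
  i=5: ✗ (no rhs in [6,6])
Positions where it holds: {0, 1, 2, 4} → 4.

4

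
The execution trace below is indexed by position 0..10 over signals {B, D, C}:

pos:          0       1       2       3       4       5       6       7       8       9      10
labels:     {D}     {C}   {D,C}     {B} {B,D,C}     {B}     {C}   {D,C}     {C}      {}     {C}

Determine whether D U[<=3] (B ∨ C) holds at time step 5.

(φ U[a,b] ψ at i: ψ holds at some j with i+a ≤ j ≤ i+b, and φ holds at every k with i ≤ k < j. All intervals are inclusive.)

True

Need some j in [5,8] with (B ∨ C), and D at every k in [5,j-1].
  j=5: (B ∨ C) holds; no prefix to check → satisfied.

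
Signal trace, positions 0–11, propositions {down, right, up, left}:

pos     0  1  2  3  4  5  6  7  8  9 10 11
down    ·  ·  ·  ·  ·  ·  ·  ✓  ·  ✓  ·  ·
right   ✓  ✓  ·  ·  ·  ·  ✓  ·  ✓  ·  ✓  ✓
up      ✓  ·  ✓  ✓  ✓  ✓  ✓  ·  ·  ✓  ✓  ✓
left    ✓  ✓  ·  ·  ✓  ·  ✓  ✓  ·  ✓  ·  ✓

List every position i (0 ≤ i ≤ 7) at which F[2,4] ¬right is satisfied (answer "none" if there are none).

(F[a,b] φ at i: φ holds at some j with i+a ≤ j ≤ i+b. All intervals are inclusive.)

0, 1, 2, 3, 4, 5, 6, 7

Evaluate at each i in [0,7]:
  i=0: ✓ (witness j=2)
  i=1: ✓ (witness j=3)
  i=2: ✓ (witness j=4)
  i=3: ✓ (witness j=5)
  i=4: ✓ (witness j=7)
  i=5: ✓ (witness j=7)
  i=6: ✓ (witness j=9)
  i=7: ✓ (witness j=9)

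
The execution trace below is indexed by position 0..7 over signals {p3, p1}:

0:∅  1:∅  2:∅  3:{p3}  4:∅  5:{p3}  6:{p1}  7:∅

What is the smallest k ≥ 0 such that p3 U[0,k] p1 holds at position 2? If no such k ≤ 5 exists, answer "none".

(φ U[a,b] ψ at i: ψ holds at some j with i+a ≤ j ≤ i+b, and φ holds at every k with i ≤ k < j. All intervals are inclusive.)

Need earliest j ≥ 2 with p1, and p3 at every k in [2,j-1].
  j=2: rhs fails.
  j=3: rhs fails.
  j=4: rhs fails.
  j=5: rhs fails.
  j=6: rhs holds but lhs fails at k=2.
  j=7: rhs fails.
No witness within the range → none.

none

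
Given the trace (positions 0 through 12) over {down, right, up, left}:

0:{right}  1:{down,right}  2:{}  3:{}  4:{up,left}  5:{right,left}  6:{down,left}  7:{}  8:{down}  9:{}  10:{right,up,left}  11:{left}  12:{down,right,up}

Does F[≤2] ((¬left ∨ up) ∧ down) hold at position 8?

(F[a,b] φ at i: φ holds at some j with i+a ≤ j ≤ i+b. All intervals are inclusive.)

Yes

Check ((¬left ∨ up) ∧ down) at each j in [8,10]:
  j=8: true
  j=9: false
  j=10: false
Found at j=8 → formula holds.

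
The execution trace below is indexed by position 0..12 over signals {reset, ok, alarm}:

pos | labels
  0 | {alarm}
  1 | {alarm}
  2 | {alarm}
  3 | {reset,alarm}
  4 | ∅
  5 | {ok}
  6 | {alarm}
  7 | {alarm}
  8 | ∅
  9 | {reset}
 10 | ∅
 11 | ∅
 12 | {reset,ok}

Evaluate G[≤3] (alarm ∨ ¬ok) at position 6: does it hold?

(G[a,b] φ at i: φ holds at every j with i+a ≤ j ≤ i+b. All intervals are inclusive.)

Check (alarm ∨ ¬ok) at every j in [6,9]:
  j=6: true
  j=7: true
  j=8: true
  j=9: true
All positions satisfy it → formula holds.

Holds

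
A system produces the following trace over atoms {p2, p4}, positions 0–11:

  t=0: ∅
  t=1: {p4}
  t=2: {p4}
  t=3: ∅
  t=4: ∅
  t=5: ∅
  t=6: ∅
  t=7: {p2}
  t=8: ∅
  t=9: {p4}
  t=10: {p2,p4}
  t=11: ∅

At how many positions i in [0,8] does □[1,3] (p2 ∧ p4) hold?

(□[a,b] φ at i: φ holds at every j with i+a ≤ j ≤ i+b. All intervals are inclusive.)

Evaluate at each i in [0,8]:
  i=0: ✗ (fails at j=1)
  i=1: ✗ (fails at j=2)
  i=2: ✗ (fails at j=3)
  i=3: ✗ (fails at j=4)
  i=4: ✗ (fails at j=5)
  i=5: ✗ (fails at j=6)
  i=6: ✗ (fails at j=7)
  i=7: ✗ (fails at j=8)
  i=8: ✗ (fails at j=9)
Positions where it holds: {} → 0.

0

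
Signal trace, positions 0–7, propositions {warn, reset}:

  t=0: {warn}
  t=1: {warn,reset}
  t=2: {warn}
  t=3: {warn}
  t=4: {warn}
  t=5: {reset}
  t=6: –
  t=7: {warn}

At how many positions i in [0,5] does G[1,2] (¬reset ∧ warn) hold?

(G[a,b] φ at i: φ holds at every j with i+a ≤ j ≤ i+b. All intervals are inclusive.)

2

Evaluate at each i in [0,5]:
  i=0: ✗ (fails at j=1)
  i=1: ✓ (all of [2,3])
  i=2: ✓ (all of [3,4])
  i=3: ✗ (fails at j=5)
  i=4: ✗ (fails at j=5)
  i=5: ✗ (fails at j=6)
Positions where it holds: {1, 2} → 2.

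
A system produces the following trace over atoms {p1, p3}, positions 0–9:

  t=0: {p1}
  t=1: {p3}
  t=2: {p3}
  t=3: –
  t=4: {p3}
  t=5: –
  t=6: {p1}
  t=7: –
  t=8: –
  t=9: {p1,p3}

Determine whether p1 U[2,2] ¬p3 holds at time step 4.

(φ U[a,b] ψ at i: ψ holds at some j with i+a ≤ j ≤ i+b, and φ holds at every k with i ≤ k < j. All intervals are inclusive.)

False

Need some j in [6,6] with ¬p3, and p1 at every k in [4,j-1].
  j=6: ¬p3 holds, but p1 fails at k=4 → not this j.
No j in the window works → until fails.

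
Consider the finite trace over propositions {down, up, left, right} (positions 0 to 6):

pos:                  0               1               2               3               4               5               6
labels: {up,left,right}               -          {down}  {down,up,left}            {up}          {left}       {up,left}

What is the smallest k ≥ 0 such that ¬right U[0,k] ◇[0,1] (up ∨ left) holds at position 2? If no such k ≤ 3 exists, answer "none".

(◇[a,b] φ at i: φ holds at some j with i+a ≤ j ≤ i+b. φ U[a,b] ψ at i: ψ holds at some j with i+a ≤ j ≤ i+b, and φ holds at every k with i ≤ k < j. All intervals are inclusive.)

Need earliest j ≥ 2 with ◇[0,1] (up ∨ left), and ¬right at every k in [2,j-1].
  j=2: rhs holds (empty prefix). k = 0.

0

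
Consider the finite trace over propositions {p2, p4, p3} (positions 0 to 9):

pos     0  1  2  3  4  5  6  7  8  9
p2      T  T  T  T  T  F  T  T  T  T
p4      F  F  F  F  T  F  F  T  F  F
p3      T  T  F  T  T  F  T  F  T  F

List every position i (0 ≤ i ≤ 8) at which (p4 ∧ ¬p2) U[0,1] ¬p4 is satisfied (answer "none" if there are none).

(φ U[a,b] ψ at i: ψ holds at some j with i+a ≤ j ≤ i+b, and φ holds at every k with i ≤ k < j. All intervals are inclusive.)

Evaluate at each i in [0,8]:
  i=0: ✓ (rhs at j=0)
  i=1: ✓ (rhs at j=1)
  i=2: ✓ (rhs at j=2)
  i=3: ✓ (rhs at j=3)
  i=4: ✗ (lhs fails at k=4 before rhs at j=5)
  i=5: ✓ (rhs at j=5)
  i=6: ✓ (rhs at j=6)
  i=7: ✗ (lhs fails at k=7 before rhs at j=8)
  i=8: ✓ (rhs at j=8)

0, 1, 2, 3, 5, 6, 8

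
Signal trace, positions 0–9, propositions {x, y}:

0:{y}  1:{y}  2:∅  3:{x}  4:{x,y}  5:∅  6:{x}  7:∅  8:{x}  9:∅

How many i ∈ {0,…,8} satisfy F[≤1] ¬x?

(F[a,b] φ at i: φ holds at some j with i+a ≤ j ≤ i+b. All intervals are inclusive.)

Evaluate at each i in [0,8]:
  i=0: ✓ (witness j=0)
  i=1: ✓ (witness j=1)
  i=2: ✓ (witness j=2)
  i=3: ✗ (none in [3,4])
  i=4: ✓ (witness j=5)
  i=5: ✓ (witness j=5)
  i=6: ✓ (witness j=7)
  i=7: ✓ (witness j=7)
  i=8: ✓ (witness j=9)
Positions where it holds: {0, 1, 2, 4, 5, 6, 7, 8} → 8.

8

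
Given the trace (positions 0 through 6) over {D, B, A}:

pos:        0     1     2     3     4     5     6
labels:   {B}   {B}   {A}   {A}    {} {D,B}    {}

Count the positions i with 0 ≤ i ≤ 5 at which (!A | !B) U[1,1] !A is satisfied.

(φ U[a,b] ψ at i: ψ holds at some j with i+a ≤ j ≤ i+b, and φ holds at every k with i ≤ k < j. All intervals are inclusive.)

Evaluate at each i in [0,5]:
  i=0: ✓ (rhs at j=1; lhs holds on [0,0])
  i=1: ✗ (no rhs in [2,2])
  i=2: ✗ (no rhs in [3,3])
  i=3: ✓ (rhs at j=4; lhs holds on [3,3])
  i=4: ✓ (rhs at j=5; lhs holds on [4,4])
  i=5: ✓ (rhs at j=6; lhs holds on [5,5])
Positions where it holds: {0, 3, 4, 5} → 4.

4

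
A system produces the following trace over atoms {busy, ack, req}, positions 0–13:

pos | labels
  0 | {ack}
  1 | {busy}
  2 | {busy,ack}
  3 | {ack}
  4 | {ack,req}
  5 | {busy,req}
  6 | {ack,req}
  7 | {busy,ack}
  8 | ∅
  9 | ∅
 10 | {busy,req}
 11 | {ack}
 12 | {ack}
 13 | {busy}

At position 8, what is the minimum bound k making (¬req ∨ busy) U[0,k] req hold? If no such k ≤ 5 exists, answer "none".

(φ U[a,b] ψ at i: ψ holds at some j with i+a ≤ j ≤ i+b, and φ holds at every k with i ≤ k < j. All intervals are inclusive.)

Need earliest j ≥ 8 with req, and (¬req ∨ busy) at every k in [8,j-1].
  j=8: rhs fails.
  j=9: rhs fails.
  j=10: rhs holds; lhs holds on [8,9]. k = 2.

2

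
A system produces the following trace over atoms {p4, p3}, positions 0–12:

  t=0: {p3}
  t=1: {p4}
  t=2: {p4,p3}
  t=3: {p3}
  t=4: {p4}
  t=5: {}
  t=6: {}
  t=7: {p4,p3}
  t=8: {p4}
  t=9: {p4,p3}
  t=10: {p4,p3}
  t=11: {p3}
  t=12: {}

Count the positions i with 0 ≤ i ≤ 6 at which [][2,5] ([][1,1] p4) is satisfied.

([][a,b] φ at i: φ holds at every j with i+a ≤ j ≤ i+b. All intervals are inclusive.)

1

Evaluate at each i in [0,6]:
  i=0: ✗ (fails at j=2)
  i=1: ✗ (fails at j=4)
  i=2: ✗ (fails at j=4)
  i=3: ✗ (fails at j=5)
  i=4: ✓ (all of [6,9])
  i=5: ✗ (fails at j=10)
  i=6: ✗ (fails at j=10)
Positions where it holds: {4} → 1.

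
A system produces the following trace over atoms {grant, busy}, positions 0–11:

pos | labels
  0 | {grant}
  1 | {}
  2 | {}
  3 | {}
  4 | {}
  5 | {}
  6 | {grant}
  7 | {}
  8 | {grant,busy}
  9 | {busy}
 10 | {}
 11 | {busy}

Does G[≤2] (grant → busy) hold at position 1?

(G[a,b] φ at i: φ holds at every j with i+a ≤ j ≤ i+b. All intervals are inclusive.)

True

Check (grant → busy) at every j in [1,3]:
  j=1: antecedent false → ✓
  j=2: antecedent false → ✓
  j=3: antecedent false → ✓
All positions satisfy it → formula holds.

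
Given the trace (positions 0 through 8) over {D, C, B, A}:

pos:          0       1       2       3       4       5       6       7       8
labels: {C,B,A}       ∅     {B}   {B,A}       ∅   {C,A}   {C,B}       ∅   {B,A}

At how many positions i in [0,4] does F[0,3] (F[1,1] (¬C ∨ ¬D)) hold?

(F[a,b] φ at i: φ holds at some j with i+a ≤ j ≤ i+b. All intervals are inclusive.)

5

Evaluate at each i in [0,4]:
  i=0: ✓ (witness j=0)
  i=1: ✓ (witness j=1)
  i=2: ✓ (witness j=2)
  i=3: ✓ (witness j=3)
  i=4: ✓ (witness j=4)
Positions where it holds: {0, 1, 2, 3, 4} → 5.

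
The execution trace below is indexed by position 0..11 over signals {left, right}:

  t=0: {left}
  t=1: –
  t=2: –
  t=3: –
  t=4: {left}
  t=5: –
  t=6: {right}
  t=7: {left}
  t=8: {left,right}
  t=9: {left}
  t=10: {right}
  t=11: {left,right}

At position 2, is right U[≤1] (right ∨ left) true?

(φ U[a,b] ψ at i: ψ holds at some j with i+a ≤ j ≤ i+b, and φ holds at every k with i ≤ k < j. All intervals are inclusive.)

Need some j in [2,3] with (right ∨ left), and right at every k in [2,j-1].
  j=2: (right ∨ left) false.
  j=3: (right ∨ left) false.
No j in the window works → until fails.

No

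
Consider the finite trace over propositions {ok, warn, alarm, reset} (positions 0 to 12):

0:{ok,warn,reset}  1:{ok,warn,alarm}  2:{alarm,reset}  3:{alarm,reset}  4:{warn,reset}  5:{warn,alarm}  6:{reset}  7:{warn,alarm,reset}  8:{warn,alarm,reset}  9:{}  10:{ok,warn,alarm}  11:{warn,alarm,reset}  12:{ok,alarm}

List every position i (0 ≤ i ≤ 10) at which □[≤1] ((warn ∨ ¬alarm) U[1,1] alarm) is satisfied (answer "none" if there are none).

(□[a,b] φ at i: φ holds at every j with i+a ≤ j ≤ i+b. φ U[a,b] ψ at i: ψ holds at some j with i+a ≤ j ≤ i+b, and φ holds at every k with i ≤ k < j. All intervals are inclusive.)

0, 6, 9, 10

Evaluate at each i in [0,10]:
  i=0: ✓ (all of [0,1])
  i=1: ✗ (fails at j=2)
  i=2: ✗ (fails at j=2)
  i=3: ✗ (fails at j=3)
  i=4: ✗ (fails at j=5)
  i=5: ✗ (fails at j=5)
  i=6: ✓ (all of [6,7])
  i=7: ✗ (fails at j=8)
  i=8: ✗ (fails at j=8)
  i=9: ✓ (all of [9,10])
  i=10: ✓ (all of [10,11])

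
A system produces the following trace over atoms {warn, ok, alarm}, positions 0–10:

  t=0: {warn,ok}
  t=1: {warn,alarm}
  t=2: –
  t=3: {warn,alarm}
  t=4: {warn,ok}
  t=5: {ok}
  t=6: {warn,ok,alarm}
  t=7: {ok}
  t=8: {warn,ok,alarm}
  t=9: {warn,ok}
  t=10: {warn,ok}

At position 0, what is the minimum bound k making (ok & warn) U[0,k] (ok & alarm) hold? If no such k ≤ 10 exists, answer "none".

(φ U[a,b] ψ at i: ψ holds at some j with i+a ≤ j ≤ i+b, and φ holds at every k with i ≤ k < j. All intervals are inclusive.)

Need earliest j ≥ 0 with (ok & alarm), and (ok & warn) at every k in [0,j-1].
  j=0: rhs fails.
  j=1: rhs fails.
  j=2: rhs fails.
  j=3: rhs fails.
  j=4: rhs fails.
  j=5: rhs fails.
  j=6: rhs holds but lhs fails at k=1.
  j=7: rhs fails.
  j=8: rhs holds but lhs fails at k=1.
  j=9: rhs fails.
  j=10: rhs fails.
No witness within the range → none.

none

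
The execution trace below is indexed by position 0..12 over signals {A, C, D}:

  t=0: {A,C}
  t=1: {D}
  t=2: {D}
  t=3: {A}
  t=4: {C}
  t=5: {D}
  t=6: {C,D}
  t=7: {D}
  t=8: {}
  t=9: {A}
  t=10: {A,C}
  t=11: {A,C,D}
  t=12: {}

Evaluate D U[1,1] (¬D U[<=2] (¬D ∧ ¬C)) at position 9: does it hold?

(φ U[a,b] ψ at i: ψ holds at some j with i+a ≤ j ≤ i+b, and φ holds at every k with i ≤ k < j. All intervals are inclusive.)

False

Need some j in [10,10] with (¬D U[<=2] (¬D ∧ ¬C)), and D at every k in [9,j-1].
  j=10: (¬D U[<=2] (¬D ∧ ¬C)) — fails.
No j in the window works → until fails.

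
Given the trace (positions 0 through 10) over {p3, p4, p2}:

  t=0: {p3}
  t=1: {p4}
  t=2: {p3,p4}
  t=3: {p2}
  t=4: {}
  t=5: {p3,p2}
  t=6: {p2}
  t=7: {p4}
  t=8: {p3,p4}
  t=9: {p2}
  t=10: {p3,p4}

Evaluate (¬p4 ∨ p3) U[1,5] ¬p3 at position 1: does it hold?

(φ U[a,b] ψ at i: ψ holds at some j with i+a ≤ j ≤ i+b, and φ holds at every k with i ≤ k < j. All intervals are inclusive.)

No

Need some j in [2,6] with ¬p3, and (¬p4 ∨ p3) at every k in [1,j-1].
  j=2: ¬p3 false.
  j=3: ¬p3 holds, but (¬p4 ∨ p3) fails at k=1 → not this j.
  j=4: ¬p3 holds, but (¬p4 ∨ p3) fails at k=1 → not this j.
  j=5: ¬p3 false.
  j=6: ¬p3 holds, but (¬p4 ∨ p3) fails at k=1 → not this j.
No j in the window works → until fails.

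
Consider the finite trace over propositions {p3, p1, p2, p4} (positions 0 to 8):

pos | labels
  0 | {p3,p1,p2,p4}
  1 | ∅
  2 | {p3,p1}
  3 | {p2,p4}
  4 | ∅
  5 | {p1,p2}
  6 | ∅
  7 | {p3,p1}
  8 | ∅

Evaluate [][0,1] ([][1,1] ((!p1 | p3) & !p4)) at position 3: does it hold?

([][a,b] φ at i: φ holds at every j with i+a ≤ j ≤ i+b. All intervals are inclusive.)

False

Check [][1,1] ((!p1 | p3) & !p4) at every j in [3,4]:
  j=3: holds on [4,4]
  j=4: fails at 5
Fails at j=4 → formula fails.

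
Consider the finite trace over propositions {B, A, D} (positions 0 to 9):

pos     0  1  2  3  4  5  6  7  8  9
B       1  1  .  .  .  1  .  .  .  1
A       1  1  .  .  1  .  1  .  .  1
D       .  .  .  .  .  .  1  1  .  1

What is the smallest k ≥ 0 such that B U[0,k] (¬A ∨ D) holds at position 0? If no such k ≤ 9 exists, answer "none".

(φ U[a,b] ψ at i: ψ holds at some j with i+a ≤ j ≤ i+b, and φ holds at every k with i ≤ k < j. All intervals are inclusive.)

2

Need earliest j ≥ 0 with (¬A ∨ D), and B at every k in [0,j-1].
  j=0: rhs fails.
  j=1: rhs fails.
  j=2: rhs holds; lhs holds on [0,1]. k = 2.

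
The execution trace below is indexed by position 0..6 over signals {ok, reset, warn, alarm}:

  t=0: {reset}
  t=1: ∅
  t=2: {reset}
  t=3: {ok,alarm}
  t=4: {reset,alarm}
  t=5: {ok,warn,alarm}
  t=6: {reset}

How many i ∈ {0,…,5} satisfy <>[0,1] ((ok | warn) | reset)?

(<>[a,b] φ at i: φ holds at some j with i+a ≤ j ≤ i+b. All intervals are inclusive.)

Evaluate at each i in [0,5]:
  i=0: ✓ (witness j=0)
  i=1: ✓ (witness j=2)
  i=2: ✓ (witness j=2)
  i=3: ✓ (witness j=3)
  i=4: ✓ (witness j=4)
  i=5: ✓ (witness j=5)
Positions where it holds: {0, 1, 2, 3, 4, 5} → 6.

6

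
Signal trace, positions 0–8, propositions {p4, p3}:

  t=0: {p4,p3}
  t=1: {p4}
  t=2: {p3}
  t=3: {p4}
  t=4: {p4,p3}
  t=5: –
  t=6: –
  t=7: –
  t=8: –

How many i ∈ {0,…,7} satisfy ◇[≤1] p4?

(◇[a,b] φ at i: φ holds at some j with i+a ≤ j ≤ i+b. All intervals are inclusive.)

5

Evaluate at each i in [0,7]:
  i=0: ✓ (witness j=0)
  i=1: ✓ (witness j=1)
  i=2: ✓ (witness j=3)
  i=3: ✓ (witness j=3)
  i=4: ✓ (witness j=4)
  i=5: ✗ (none in [5,6])
  i=6: ✗ (none in [6,7])
  i=7: ✗ (none in [7,8])
Positions where it holds: {0, 1, 2, 3, 4} → 5.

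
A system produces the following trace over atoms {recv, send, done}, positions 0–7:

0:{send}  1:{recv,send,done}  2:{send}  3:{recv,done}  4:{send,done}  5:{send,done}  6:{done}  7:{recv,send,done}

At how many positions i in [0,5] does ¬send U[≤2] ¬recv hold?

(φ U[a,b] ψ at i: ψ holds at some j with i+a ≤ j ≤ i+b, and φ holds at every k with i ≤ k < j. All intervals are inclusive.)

5

Evaluate at each i in [0,5]:
  i=0: ✓ (rhs at j=0)
  i=1: ✗ (lhs fails at k=1 before rhs at j=2)
  i=2: ✓ (rhs at j=2)
  i=3: ✓ (rhs at j=4; lhs holds on [3,3])
  i=4: ✓ (rhs at j=4)
  i=5: ✓ (rhs at j=5)
Positions where it holds: {0, 2, 3, 4, 5} → 5.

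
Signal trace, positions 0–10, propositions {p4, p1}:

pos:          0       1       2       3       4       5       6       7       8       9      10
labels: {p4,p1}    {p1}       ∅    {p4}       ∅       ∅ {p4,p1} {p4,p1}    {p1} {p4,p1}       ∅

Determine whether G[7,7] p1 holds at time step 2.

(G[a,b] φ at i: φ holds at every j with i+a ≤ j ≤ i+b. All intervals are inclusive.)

Holds

Check p1 at every j in [9,9]:
  j=9: true
All positions satisfy it → formula holds.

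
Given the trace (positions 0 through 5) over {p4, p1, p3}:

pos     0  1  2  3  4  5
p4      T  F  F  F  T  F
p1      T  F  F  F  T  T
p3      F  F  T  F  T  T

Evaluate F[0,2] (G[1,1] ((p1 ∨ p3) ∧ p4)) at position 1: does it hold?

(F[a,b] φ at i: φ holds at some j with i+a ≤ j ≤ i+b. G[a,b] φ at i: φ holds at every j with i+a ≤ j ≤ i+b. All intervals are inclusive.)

Check G[1,1] ((p1 ∨ p3) ∧ p4) at each j in [1,3]:
  j=1: fails at 2
  j=2: fails at 3
  j=3: holds on [4,4]
Found at j=3 → formula holds.

Holds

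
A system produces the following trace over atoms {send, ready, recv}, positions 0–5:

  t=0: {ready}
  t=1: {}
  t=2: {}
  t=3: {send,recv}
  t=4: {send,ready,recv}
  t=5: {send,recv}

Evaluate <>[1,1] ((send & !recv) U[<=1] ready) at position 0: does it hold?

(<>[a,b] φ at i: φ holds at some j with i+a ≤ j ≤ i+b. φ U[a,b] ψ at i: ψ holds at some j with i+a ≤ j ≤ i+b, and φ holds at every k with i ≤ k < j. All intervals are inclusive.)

Check ((send & !recv) U[<=1] ready) at each j in [1,1]:
  j=1: fails
No position in the window satisfies it → formula fails.

No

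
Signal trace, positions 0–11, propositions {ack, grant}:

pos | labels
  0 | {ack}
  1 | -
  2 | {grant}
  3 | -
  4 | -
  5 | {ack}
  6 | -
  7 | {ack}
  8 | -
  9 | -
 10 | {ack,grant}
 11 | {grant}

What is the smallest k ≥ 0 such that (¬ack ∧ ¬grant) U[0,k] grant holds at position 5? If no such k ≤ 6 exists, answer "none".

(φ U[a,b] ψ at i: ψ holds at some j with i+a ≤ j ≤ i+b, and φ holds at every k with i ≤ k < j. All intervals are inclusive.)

none

Need earliest j ≥ 5 with grant, and (¬ack ∧ ¬grant) at every k in [5,j-1].
  j=5: rhs fails.
  j=6: rhs fails.
  j=7: rhs fails.
  j=8: rhs fails.
  j=9: rhs fails.
  j=10: rhs holds but lhs fails at k=5.
  j=11: rhs holds but lhs fails at k=5.
No witness within the range → none.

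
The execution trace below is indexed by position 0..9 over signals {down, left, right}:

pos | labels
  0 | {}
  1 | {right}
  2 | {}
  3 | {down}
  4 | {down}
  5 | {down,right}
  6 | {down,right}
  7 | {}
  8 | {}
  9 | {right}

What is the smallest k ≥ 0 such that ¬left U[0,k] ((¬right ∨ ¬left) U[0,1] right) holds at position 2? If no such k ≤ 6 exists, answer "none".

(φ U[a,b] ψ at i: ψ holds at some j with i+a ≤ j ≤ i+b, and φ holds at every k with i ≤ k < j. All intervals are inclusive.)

2

Need earliest j ≥ 2 with ((¬right ∨ ¬left) U[0,1] right), and ¬left at every k in [2,j-1].
  j=2: rhs fails.
  j=3: rhs fails.
  j=4: rhs holds; lhs holds on [2,3]. k = 2.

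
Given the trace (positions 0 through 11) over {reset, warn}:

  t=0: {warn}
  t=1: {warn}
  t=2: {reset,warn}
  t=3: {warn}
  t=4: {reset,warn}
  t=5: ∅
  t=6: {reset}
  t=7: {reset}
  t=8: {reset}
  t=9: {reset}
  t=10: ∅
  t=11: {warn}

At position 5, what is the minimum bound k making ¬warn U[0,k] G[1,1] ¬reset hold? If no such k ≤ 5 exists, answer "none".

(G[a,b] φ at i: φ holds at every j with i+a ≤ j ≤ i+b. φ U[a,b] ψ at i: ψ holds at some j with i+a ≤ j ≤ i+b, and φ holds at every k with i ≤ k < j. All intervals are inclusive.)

Need earliest j ≥ 5 with G[1,1] ¬reset, and ¬warn at every k in [5,j-1].
  j=5: rhs fails.
  j=6: rhs fails.
  j=7: rhs fails.
  j=8: rhs fails.
  j=9: rhs holds; lhs holds on [5,8]. k = 4.

4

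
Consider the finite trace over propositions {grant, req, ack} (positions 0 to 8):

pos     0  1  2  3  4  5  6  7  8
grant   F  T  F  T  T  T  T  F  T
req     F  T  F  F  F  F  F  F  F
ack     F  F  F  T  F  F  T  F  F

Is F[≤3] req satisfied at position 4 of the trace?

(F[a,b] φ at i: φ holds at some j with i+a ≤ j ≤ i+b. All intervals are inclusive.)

Check req at each j in [4,7]:
  j=4: false
  j=5: false
  j=6: false
  j=7: false
No position in the window satisfies it → formula fails.

No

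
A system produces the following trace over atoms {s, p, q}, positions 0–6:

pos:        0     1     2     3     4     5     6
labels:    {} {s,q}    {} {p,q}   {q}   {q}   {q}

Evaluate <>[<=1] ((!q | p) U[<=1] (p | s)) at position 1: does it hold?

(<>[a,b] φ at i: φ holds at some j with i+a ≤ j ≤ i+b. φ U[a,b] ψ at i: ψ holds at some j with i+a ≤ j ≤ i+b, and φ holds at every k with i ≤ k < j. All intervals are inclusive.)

Yes

Check ((!q | p) U[<=1] (p | s)) at each j in [1,2]:
  j=1: holds
  j=2: holds
Found at j=1 → formula holds.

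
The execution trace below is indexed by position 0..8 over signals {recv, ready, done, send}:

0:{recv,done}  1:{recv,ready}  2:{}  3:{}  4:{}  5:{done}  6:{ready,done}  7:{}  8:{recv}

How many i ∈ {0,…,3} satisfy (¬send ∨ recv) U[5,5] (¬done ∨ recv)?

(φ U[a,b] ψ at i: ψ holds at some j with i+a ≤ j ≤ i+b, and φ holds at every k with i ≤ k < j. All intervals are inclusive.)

Evaluate at each i in [0,3]:
  i=0: ✗ (no rhs in [5,5])
  i=1: ✗ (no rhs in [6,6])
  i=2: ✓ (rhs at j=7; lhs holds on [2,6])
  i=3: ✓ (rhs at j=8; lhs holds on [3,7])
Positions where it holds: {2, 3} → 2.

2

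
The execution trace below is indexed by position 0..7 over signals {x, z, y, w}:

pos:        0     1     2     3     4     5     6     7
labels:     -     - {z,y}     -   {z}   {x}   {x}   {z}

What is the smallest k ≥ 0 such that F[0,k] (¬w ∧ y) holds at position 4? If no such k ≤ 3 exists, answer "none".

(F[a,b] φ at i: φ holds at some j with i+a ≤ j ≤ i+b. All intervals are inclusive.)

none

Scan j = 4,5,… for (¬w ∧ y):
  j=4: fails
  j=5: fails
  j=6: fails
  j=7: fails
No j in [4,7] satisfies it → none.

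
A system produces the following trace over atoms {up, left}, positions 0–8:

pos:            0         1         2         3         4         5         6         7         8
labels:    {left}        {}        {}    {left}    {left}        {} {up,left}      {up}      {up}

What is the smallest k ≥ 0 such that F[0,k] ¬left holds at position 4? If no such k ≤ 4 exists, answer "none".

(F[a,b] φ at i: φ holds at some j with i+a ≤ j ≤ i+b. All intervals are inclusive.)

1

Scan j = 4,5,… for ¬left:
  j=4: fails
  j=5: holds
First hit at j=5, so smallest k = 5-4 = 1.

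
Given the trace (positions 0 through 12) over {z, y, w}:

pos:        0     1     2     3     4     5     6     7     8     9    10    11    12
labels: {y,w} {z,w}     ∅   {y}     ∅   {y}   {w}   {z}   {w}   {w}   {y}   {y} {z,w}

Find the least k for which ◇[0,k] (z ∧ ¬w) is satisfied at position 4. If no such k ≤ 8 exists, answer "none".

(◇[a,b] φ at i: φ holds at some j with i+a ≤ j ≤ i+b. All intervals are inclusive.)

Scan j = 4,5,… for (z ∧ ¬w):
  j=4: fails
  j=5: fails
  j=6: fails
  j=7: holds
First hit at j=7, so smallest k = 7-4 = 3.

3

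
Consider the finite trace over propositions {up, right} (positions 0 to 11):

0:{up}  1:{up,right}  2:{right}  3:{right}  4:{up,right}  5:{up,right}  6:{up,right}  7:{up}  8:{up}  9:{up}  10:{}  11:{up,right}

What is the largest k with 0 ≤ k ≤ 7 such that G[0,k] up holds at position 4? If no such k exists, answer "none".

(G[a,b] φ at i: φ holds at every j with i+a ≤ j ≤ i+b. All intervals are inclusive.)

5

up must hold from j=4 onward; find where it first fails.
  j=4: holds
  j=5: holds
  j=6: holds
  j=7: holds
  j=8: holds
  j=9: holds
  j=10: fails
Holds on [4,9], so largest k = 5.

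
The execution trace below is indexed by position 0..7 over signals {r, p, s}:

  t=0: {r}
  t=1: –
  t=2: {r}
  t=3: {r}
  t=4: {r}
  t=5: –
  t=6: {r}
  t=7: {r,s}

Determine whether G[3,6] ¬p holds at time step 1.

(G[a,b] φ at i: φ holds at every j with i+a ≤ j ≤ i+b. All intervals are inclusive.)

Check ¬p at every j in [4,7]:
  j=4: true
  j=5: true
  j=6: true
  j=7: true
All positions satisfy it → formula holds.

Yes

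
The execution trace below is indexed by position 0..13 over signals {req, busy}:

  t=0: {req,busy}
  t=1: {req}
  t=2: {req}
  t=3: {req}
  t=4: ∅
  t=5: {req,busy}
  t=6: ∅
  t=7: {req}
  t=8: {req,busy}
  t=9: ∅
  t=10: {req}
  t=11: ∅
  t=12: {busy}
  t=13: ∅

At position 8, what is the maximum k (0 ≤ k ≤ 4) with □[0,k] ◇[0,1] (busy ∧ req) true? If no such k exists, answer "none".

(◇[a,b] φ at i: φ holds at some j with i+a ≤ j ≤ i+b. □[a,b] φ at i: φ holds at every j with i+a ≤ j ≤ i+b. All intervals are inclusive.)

0

◇[0,1] (busy ∧ req) must hold from j=8 onward; find where it first fails.
  j=8: holds
  j=9: fails
Holds on [8,8], so largest k = 0.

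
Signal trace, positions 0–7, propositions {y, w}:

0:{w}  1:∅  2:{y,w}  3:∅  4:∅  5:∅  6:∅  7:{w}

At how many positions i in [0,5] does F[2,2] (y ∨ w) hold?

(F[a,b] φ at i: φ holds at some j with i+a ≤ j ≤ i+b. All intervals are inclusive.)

2

Evaluate at each i in [0,5]:
  i=0: ✓ (witness j=2)
  i=1: ✗ (none in [3,3])
  i=2: ✗ (none in [4,4])
  i=3: ✗ (none in [5,5])
  i=4: ✗ (none in [6,6])
  i=5: ✓ (witness j=7)
Positions where it holds: {0, 5} → 2.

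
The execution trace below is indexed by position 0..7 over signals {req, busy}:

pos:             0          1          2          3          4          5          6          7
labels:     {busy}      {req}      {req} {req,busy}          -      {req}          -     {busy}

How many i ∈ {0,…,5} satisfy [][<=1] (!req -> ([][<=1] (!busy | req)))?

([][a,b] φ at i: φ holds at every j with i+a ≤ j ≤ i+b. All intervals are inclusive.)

Evaluate at each i in [0,5]:
  i=0: ✗ (fails at j=0)
  i=1: ✓ (all of [1,2])
  i=2: ✓ (all of [2,3])
  i=3: ✓ (all of [3,4])
  i=4: ✓ (all of [4,5])
  i=5: ✗ (fails at j=6)
Positions where it holds: {1, 2, 3, 4} → 4.

4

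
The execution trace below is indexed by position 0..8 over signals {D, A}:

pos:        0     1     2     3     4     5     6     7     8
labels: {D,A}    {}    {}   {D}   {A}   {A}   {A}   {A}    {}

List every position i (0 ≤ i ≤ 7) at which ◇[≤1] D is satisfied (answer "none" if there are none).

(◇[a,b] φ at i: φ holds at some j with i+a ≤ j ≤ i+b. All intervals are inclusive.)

Evaluate at each i in [0,7]:
  i=0: ✓ (witness j=0)
  i=1: ✗ (none in [1,2])
  i=2: ✓ (witness j=3)
  i=3: ✓ (witness j=3)
  i=4: ✗ (none in [4,5])
  i=5: ✗ (none in [5,6])
  i=6: ✗ (none in [6,7])
  i=7: ✗ (none in [7,8])

0, 2, 3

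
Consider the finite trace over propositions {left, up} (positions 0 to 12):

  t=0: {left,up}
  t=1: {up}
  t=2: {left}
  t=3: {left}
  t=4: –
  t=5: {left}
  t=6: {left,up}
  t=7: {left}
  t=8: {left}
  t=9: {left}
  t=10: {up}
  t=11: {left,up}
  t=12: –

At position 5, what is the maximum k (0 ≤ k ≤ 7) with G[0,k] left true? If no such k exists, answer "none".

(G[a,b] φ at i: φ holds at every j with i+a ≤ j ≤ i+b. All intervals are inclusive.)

left must hold from j=5 onward; find where it first fails.
  j=5: holds
  j=6: holds
  j=7: holds
  j=8: holds
  j=9: holds
  j=10: fails
Holds on [5,9], so largest k = 4.

4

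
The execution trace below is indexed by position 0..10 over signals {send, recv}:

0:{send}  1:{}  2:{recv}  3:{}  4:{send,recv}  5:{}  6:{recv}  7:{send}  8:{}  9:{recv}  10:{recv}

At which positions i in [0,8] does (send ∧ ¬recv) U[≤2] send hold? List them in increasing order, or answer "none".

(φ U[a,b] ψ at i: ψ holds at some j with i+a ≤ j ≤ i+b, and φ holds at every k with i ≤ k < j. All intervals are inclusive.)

Evaluate at each i in [0,8]:
  i=0: ✓ (rhs at j=0)
  i=1: ✗ (no rhs in [1,3])
  i=2: ✗ (lhs fails at k=2 before rhs at j=4)
  i=3: ✗ (lhs fails at k=3 before rhs at j=4)
  i=4: ✓ (rhs at j=4)
  i=5: ✗ (lhs fails at k=5 before rhs at j=7)
  i=6: ✗ (lhs fails at k=6 before rhs at j=7)
  i=7: ✓ (rhs at j=7)
  i=8: ✗ (no rhs in [8,10])

0, 4, 7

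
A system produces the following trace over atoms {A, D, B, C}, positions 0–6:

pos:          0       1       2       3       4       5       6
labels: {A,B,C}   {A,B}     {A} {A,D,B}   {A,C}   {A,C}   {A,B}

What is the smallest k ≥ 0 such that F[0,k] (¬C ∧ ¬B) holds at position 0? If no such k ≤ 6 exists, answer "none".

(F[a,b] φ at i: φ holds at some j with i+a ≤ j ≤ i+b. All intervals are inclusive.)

Scan j = 0,1,… for (¬C ∧ ¬B):
  j=0: fails
  j=1: fails
  j=2: holds
First hit at j=2, so smallest k = 2-0 = 2.

2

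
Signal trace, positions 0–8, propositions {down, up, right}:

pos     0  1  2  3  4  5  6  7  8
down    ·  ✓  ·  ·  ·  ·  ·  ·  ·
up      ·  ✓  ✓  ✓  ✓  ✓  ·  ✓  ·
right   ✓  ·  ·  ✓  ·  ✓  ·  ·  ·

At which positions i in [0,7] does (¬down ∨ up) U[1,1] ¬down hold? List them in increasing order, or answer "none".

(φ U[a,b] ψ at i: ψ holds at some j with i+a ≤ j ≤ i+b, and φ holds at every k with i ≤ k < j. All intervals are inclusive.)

Evaluate at each i in [0,7]:
  i=0: ✗ (no rhs in [1,1])
  i=1: ✓ (rhs at j=2; lhs holds on [1,1])
  i=2: ✓ (rhs at j=3; lhs holds on [2,2])
  i=3: ✓ (rhs at j=4; lhs holds on [3,3])
  i=4: ✓ (rhs at j=5; lhs holds on [4,4])
  i=5: ✓ (rhs at j=6; lhs holds on [5,5])
  i=6: ✓ (rhs at j=7; lhs holds on [6,6])
  i=7: ✓ (rhs at j=8; lhs holds on [7,7])

1, 2, 3, 4, 5, 6, 7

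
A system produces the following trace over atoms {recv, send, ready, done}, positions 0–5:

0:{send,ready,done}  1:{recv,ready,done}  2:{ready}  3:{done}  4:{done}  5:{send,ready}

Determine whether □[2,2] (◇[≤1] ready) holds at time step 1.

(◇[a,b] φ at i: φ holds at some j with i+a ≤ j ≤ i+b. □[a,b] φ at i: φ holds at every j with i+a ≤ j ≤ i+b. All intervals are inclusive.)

False

Check ◇[≤1] ready at every j in [3,3]:
  j=3: fails (none in [3,4])
Fails at j=3 → formula fails.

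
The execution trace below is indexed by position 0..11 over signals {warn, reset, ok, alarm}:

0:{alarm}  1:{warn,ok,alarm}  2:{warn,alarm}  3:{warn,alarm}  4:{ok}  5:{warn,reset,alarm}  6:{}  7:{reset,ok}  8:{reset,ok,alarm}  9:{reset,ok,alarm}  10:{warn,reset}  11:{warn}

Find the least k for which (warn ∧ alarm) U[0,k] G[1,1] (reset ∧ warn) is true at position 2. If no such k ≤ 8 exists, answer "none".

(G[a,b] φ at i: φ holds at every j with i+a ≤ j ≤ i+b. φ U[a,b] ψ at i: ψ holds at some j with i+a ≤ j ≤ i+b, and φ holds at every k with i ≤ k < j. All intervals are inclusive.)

Need earliest j ≥ 2 with G[1,1] (reset ∧ warn), and (warn ∧ alarm) at every k in [2,j-1].
  j=2: rhs fails.
  j=3: rhs fails.
  j=4: rhs holds; lhs holds on [2,3]. k = 2.

2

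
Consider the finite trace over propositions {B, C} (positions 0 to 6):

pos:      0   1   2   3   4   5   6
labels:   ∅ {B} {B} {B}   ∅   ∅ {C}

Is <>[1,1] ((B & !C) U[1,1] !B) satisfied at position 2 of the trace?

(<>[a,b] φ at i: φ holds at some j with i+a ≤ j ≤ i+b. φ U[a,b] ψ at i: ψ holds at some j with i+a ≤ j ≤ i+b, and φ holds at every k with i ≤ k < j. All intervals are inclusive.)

Check ((B & !C) U[1,1] !B) at each j in [3,3]:
  j=3: holds
Found at j=3 → formula holds.

True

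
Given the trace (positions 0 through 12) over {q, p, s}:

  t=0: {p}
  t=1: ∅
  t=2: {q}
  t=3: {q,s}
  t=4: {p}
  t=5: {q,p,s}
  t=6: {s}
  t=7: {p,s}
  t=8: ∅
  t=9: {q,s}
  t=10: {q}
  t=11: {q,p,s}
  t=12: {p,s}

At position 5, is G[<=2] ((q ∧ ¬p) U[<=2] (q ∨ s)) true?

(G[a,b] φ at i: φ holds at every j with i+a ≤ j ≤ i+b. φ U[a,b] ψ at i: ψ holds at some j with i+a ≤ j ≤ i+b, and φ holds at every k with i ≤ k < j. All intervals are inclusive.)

Holds

Check ((q ∧ ¬p) U[<=2] (q ∨ s)) at every j in [5,7]:
  j=5: holds
  j=6: holds
  j=7: holds
All positions satisfy it → formula holds.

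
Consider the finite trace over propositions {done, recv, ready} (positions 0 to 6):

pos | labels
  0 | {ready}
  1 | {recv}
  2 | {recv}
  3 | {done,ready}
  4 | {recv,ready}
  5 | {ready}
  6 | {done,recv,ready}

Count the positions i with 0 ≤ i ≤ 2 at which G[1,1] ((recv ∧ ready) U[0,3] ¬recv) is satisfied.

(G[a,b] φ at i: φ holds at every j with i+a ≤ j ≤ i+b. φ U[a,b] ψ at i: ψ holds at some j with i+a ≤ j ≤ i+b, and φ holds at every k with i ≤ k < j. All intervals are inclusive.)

Evaluate at each i in [0,2]:
  i=0: ✗ (fails at j=1)
  i=1: ✗ (fails at j=2)
  i=2: ✓ (all of [3,3])
Positions where it holds: {2} → 1.

1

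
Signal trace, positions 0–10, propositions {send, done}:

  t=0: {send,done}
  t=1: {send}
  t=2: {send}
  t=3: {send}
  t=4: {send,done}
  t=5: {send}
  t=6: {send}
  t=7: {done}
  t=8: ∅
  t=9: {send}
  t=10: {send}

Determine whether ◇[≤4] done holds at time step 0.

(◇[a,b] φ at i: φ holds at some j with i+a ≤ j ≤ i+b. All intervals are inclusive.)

Holds

Check done at each j in [0,4]:
  j=0: true
  j=1: false
  j=2: false
  j=3: false
  j=4: true
Found at j=0 → formula holds.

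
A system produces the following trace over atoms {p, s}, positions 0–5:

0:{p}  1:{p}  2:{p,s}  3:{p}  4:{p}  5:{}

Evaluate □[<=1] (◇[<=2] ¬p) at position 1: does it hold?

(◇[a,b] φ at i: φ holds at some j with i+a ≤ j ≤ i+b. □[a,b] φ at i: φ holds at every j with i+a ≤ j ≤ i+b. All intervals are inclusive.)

Check ◇[<=2] ¬p at every j in [1,2]:
  j=1: fails (none in [1,3])
  j=2: fails (none in [2,4])
Fails at j=1 → formula fails.

False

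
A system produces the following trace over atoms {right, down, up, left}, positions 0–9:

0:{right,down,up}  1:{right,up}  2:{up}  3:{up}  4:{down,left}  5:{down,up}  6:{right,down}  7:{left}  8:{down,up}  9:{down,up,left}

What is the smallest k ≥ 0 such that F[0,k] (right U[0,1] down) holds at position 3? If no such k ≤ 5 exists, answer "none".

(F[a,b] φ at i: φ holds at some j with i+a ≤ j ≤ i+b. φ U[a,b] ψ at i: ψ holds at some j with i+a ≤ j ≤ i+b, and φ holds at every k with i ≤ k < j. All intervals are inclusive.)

1

Scan j = 3,4,… for (right U[0,1] down):
  j=3: fails
  j=4: holds
First hit at j=4, so smallest k = 4-3 = 1.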